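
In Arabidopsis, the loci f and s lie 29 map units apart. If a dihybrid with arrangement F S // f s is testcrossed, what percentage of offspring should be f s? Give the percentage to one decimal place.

A map distance of 29 map units corresponds to a recombination frequency of 0.290.
The F1 is F S / f s, so f s is a parental gamete class with expected frequency (1 − r)/2 = 0.710/2 = 0.3550.
That is 0.3550 = 35.5% of the progeny.

35.5%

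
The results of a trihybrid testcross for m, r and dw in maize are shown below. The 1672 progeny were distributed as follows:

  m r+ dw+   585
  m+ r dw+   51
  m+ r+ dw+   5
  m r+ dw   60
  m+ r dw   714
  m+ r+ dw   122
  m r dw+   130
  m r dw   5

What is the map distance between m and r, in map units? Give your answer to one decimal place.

The two most frequent reciprocal classes, m+ r dw and m r+ dw+, are the parental types, so the F1 was m+ r dw / m r+ dw+.
The two rarest classes, m r dw and m+ r+ dw+, are the double crossovers. Comparing them with the parentals, only the m allele has switched, so m is the middle locus and the order is r – m – dw.
Crossovers in the r–m interval produce the single-crossover classes m+ r+ dw and m r dw+ (122 + 130 = 252) plus the double crossovers (10).
RF(r–m) = (252 + 10) / 1672 = 262/1672 = 0.1567 → 15.7 map units.

15.7 map units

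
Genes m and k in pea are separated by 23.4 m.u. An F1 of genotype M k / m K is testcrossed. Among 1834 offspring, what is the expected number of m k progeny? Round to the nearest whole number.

A map distance of 23.4 m.u. corresponds to a recombination frequency of 0.234.
The F1 is M k / m K, so m k is a recombinant gamete class with expected frequency r/2 = 0.234/2 = 0.1170.
Expected number = 0.1170 × 1834 = 214.58 ≈ 215.

215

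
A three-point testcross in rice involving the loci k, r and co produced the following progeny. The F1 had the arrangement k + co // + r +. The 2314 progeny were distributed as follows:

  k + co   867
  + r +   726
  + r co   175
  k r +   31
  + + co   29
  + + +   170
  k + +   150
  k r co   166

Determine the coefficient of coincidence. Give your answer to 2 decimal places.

The two rarest classes, + + co and k r +, are the double crossovers. Comparing them with the parentals, only the k allele has switched, so k is the middle locus and the order is co – k – r.
co–k: (325 + 60)/2314 = 0.1664; k–r: (336 + 60)/2314 = 0.1711.
Expected DCO frequency = 0.1664 × 0.1711 ≈ 0.02847; observed = 60/2314 ≈ 0.02593.
Coefficient of coincidence = 0.02593/0.02847 ≈ 0.91.

0.91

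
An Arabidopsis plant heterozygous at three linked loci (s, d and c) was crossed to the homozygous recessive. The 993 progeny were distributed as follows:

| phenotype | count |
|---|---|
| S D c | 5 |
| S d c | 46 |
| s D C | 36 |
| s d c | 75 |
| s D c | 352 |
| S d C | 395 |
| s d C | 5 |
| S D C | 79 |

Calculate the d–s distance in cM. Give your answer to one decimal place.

16.5 cM

The two most frequent reciprocal classes, S d C and s D c, are the parental types, so the F1 was S d C / s D c.
The two rarest classes, s d C and S D c, are the double crossovers. Comparing them with the parentals, only the s allele has switched, so s is the middle locus and the order is d – s – c.
Crossovers in the d–s interval produce the single-crossover classes S D C and s d c (79 + 75 = 154) plus the double crossovers (10).
RF(d–s) = (154 + 10) / 993 = 164/993 = 0.1652 → 16.5 cM.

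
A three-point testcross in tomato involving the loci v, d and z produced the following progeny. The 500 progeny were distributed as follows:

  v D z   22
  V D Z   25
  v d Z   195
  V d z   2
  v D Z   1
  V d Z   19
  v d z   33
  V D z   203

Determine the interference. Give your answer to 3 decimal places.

0.441

The two most frequent reciprocal classes, v d Z and V D z, are the parental types, so the F1 was v d Z / V D z.
The two rarest classes, v D Z and V d z, are the double crossovers. Comparing them with the parentals, only the d allele has switched, so d is the middle locus and the order is z – d – v.
z–d: (58 + 3)/500 = 0.1220; d–v: (41 + 3)/500 = 0.0880.
Expected DCO frequency = 0.1220 × 0.0880 ≈ 0.01074; observed = 3/500 ≈ 0.00600.
Coefficient of coincidence = 0.00600/0.01074 ≈ 0.559; interference = 1 − 0.559 = 0.441.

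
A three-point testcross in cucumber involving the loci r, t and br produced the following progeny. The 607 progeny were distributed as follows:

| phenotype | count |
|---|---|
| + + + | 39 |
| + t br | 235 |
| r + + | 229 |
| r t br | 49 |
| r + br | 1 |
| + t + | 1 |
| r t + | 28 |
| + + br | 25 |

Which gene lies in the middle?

The two most frequent reciprocal classes, + t br and r + +, are the parental types, so the F1 was + t br / r + +.
The two rarest classes, + t + and r + br, are the double crossovers. Comparing them with the parentals, only the br allele has switched, so br is the middle locus and the order is t – br – r.

br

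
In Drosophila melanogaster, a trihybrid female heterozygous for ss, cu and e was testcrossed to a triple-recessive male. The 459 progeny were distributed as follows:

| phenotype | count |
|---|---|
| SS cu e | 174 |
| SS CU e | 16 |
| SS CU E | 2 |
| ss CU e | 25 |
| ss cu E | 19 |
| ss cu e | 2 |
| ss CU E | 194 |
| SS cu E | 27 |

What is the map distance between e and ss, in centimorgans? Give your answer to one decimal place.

The two most frequent reciprocal classes, ss CU E and SS cu e, are the parental types, so the F1 was ss CU E / SS cu e.
The two rarest classes, SS CU E and ss cu e, are the double crossovers. Comparing them with the parentals, only the ss allele has switched, so ss is the middle locus and the order is e – ss – cu.
Crossovers in the e–ss interval produce the single-crossover classes ss CU e and SS cu E (25 + 27 = 52) plus the double crossovers (4).
RF(e–ss) = (52 + 4) / 459 = 56/459 = 0.1220 → 12.2 centimorgans.

12.2 centimorgans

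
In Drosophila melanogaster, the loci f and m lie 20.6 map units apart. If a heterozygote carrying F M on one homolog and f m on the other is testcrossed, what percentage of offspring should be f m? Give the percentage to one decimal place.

39.7%

A map distance of 20.6 map units corresponds to a recombination frequency of 0.206.
The F1 is F M / f m, so f m is a parental gamete class with expected frequency (1 − r)/2 = 0.794/2 = 0.3970.
That is 0.3970 = 39.7% of the progeny.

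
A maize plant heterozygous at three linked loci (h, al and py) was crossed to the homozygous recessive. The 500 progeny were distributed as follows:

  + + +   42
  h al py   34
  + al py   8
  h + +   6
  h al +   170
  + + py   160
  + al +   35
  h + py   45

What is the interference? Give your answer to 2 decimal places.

The two most frequent reciprocal classes, h al + and + + py, are the parental types, so the F1 was h al + / + + py.
The two rarest classes, h + + and + al py, are the double crossovers. Comparing them with the parentals, only the al allele has switched, so al is the middle locus and the order is h – al – py.
h–al: (80 + 14)/500 = 0.1880; al–py: (76 + 14)/500 = 0.1800.
Expected DCO frequency = 0.1880 × 0.1800 ≈ 0.03384; observed = 14/500 ≈ 0.02800.
Coefficient of coincidence = 0.02800/0.03384 ≈ 0.83; interference = 1 − 0.83 = 0.17.

0.17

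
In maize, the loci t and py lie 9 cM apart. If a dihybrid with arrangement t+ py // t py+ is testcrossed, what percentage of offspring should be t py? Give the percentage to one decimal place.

4.5%

A map distance of 9 cM corresponds to a recombination frequency of 0.090.
The F1 is t+ py / t py+, so t py is a recombinant gamete class with expected frequency r/2 = 0.090/2 = 0.0450.
That is 0.0450 = 4.5% of the progeny.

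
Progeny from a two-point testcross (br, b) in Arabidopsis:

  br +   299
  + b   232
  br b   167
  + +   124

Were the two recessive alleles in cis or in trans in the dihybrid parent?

The two most frequent classes are + b (232) and br + (299); these are the parental (non-recombinant) types.
So the F1 carried + b on one chromosome and br + on the other — the recessive alleles are on opposite chromosomes (trans / repulsion).

trans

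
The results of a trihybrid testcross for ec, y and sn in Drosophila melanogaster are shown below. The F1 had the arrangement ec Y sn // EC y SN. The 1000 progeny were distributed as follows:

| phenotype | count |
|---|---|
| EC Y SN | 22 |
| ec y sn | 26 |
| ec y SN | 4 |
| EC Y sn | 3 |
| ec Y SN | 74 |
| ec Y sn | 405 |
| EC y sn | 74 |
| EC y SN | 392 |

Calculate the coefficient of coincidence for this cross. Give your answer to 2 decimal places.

0.82

The two rarest classes, EC Y sn and ec y SN, are the double crossovers. Comparing them with the parentals, only the ec allele has switched, so ec is the middle locus and the order is y – ec – sn.
y–ec: (48 + 7)/1000 = 0.0550; ec–sn: (148 + 7)/1000 = 0.1550.
Expected DCO frequency = 0.0550 × 0.1550 ≈ 0.00852; observed = 7/1000 ≈ 0.00700.
Coefficient of coincidence = 0.00700/0.00852 ≈ 0.82.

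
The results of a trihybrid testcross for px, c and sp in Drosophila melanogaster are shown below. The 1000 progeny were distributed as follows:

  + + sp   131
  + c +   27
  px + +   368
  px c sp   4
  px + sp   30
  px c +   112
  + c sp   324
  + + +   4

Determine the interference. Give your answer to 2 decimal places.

The two most frequent reciprocal classes, px + + and + c sp, are the parental types, so the F1 was px + + / + c sp.
The two rarest classes, + + + and px c sp, are the double crossovers. Comparing them with the parentals, only the px allele has switched, so px is the middle locus and the order is c – px – sp.
c–px: (243 + 8)/1000 = 0.2510; px–sp: (57 + 8)/1000 = 0.0650.
Expected DCO frequency = 0.2510 × 0.0650 ≈ 0.01631; observed = 8/1000 ≈ 0.00800.
Coefficient of coincidence = 0.00800/0.01631 ≈ 0.49; interference = 1 − 0.49 = 0.51.

0.51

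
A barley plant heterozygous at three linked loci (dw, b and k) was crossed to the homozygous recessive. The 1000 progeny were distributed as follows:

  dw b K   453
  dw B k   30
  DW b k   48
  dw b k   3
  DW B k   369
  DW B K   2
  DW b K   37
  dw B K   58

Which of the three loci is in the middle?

The two most frequent reciprocal classes, DW B k and dw b K, are the parental types, so the F1 was DW B k / dw b K.
The two rarest classes, DW B K and dw b k, are the double crossovers. Comparing them with the parentals, only the k allele has switched, so k is the middle locus and the order is dw – k – b.

k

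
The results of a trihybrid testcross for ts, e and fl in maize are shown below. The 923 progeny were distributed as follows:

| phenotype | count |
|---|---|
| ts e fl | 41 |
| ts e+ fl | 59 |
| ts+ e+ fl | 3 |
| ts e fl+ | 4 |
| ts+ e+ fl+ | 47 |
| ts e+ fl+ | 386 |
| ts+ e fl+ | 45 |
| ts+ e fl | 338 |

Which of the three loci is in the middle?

e

The two most frequent reciprocal classes, ts+ e fl and ts e+ fl+, are the parental types, so the F1 was ts+ e fl / ts e+ fl+.
The two rarest classes, ts+ e+ fl and ts e fl+, are the double crossovers. Comparing them with the parentals, only the e allele has switched, so e is the middle locus and the order is ts – e – fl.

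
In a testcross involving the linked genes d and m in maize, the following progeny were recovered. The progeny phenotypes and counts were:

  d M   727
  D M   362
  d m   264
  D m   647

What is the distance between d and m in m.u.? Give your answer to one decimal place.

31.3 m.u.

The two most frequent classes, D m (647) and d M (727), are the parental types, so the F1 was D m / d M.
The recombinant classes are D M and d m: 362 + 264 = 626.
Recombination frequency = 626/2000 = 0.3130 ≈ 31.3%, i.e. 31.3 m.u.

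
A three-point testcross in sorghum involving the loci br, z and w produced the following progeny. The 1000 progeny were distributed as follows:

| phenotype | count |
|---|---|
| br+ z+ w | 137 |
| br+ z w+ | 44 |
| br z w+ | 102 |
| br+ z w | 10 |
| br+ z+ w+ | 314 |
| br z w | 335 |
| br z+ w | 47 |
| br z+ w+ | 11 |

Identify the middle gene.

The two most frequent reciprocal classes, br+ z+ w+ and br z w, are the parental types, so the F1 was br+ z+ w+ / br z w.
The two rarest classes, br z+ w+ and br+ z w, are the double crossovers. Comparing them with the parentals, only the br allele has switched, so br is the middle locus and the order is z – br – w.

br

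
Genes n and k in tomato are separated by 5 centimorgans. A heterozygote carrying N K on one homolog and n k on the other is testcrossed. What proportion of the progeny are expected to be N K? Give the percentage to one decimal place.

A map distance of 5 centimorgans corresponds to a recombination frequency of 0.050.
The F1 is N K / n k, so N K is a parental gamete class with expected frequency (1 − r)/2 = 0.950/2 = 0.4750.
That is 0.4750 = 47.5% of the progeny.

47.5%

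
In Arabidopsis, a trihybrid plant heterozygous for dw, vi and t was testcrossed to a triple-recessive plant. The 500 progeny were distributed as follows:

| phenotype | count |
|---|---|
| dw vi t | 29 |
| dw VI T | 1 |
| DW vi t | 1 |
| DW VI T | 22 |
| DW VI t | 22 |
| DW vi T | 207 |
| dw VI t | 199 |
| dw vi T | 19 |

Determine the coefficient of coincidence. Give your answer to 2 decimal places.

0.44

The two most frequent reciprocal classes, dw VI t and DW vi T, are the parental types, so the F1 was dw VI t / DW vi T.
The two rarest classes, dw VI T and DW vi t, are the double crossovers. Comparing them with the parentals, only the t allele has switched, so t is the middle locus and the order is vi – t – dw.
vi–t: (51 + 2)/500 = 0.1060; t–dw: (41 + 2)/500 = 0.0860.
Expected DCO frequency = 0.1060 × 0.0860 ≈ 0.00912; observed = 2/500 ≈ 0.00400.
Coefficient of coincidence = 0.00400/0.00912 ≈ 0.44.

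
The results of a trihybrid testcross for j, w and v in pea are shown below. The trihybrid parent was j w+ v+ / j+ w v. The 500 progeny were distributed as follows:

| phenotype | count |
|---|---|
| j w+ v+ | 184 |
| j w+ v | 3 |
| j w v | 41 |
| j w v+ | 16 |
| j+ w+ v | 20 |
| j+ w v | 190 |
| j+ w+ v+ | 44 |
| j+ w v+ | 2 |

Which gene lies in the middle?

The two rarest classes, j w+ v and j+ w v+, are the double crossovers. Comparing them with the parentals, only the v allele has switched, so v is the middle locus and the order is j – v – w.

v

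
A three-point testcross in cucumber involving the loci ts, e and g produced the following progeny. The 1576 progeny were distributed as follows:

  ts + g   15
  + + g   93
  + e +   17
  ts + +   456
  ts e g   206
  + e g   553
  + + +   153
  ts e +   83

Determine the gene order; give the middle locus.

The two most frequent reciprocal classes, ts + + and + e g, are the parental types, so the F1 was ts + + / + e g.
The two rarest classes, ts + g and + e +, are the double crossovers. Comparing them with the parentals, only the g allele has switched, so g is the middle locus and the order is ts – g – e.

g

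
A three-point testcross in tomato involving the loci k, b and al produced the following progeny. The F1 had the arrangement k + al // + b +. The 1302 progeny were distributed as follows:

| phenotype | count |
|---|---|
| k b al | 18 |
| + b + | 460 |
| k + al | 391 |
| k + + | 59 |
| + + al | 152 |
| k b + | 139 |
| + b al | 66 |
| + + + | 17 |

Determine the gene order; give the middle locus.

The two rarest classes, k b al and + + +, are the double crossovers. Comparing them with the parentals, only the b allele has switched, so b is the middle locus and the order is k – b – al.

b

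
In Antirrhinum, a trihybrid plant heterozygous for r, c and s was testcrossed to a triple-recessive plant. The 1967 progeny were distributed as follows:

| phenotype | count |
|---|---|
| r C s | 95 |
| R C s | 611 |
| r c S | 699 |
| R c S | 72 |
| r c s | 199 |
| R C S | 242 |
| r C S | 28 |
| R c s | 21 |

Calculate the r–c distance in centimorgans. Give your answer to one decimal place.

11.0 centimorgans

The two most frequent reciprocal classes, r c S and R C s, are the parental types, so the F1 was r c S / R C s.
The two rarest classes, r C S and R c s, are the double crossovers. Comparing them with the parentals, only the c allele has switched, so c is the middle locus and the order is s – c – r.
Crossovers in the c–r interval produce the single-crossover classes R c S and r C s (72 + 95 = 167) plus the double crossovers (49).
RF(c–r) = (167 + 49) / 1967 = 216/1967 = 0.1098 → 11.0 centimorgans.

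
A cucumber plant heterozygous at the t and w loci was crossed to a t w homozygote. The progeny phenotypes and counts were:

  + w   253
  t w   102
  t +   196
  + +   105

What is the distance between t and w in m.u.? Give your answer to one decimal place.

31.6 m.u.

The two most frequent classes, + w (253) and t + (196), are the parental types, so the F1 was + w / t +.
The recombinant classes are + + and t w: 105 + 102 = 207.
Recombination frequency = 207/656 = 0.3155 ≈ 31.6%, i.e. 31.6 m.u.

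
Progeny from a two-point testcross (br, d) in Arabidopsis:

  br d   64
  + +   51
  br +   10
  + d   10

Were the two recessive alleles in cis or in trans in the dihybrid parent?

The two most frequent classes are + + (51) and br d (64); these are the parental (non-recombinant) types.
So the F1 carried + + on one chromosome and br d on the other — the recessive alleles are on the same chromosome (cis / coupling).

cis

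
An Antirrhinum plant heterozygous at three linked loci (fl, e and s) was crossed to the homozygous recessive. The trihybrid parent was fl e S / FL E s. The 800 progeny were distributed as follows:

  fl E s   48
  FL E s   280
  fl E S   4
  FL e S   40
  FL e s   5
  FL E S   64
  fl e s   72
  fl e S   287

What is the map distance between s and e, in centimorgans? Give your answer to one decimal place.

18.1 centimorgans

The two rarest classes, fl E S and FL e s, are the double crossovers. Comparing them with the parentals, only the e allele has switched, so e is the middle locus and the order is fl – e – s.
Crossovers in the e–s interval produce the single-crossover classes fl e s and FL E S (72 + 64 = 136) plus the double crossovers (9).
RF(e–s) = (136 + 9) / 800 = 145/800 = 0.1812 → 18.1 centimorgans.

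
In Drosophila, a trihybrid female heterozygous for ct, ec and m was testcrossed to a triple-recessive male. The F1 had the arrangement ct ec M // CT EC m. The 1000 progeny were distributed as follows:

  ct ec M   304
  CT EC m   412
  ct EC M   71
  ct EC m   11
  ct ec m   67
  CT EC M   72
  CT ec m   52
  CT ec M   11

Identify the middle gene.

The two rarest classes, CT ec M and ct EC m, are the double crossovers. Comparing them with the parentals, only the ct allele has switched, so ct is the middle locus and the order is m – ct – ec.

ct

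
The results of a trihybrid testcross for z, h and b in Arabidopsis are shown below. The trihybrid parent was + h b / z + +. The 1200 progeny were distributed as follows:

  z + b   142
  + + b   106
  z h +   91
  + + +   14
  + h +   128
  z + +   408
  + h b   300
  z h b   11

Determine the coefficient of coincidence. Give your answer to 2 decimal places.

0.46

The two rarest classes, z h b and + + +, are the double crossovers. Comparing them with the parentals, only the z allele has switched, so z is the middle locus and the order is b – z – h.
b–z: (270 + 25)/1200 = 0.2458; z–h: (197 + 25)/1200 = 0.1850.
Expected DCO frequency = 0.2458 × 0.1850 ≈ 0.04547; observed = 25/1200 ≈ 0.02083.
Coefficient of coincidence = 0.02083/0.04547 ≈ 0.46.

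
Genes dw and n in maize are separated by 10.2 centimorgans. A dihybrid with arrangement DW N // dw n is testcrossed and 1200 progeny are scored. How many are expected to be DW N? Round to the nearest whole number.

539

A map distance of 10.2 centimorgans corresponds to a recombination frequency of 0.102.
The F1 is DW N / dw n, so DW N is a parental gamete class with expected frequency (1 − r)/2 = 0.898/2 = 0.4490.
Expected number = 0.4490 × 1200 = 538.80 ≈ 539.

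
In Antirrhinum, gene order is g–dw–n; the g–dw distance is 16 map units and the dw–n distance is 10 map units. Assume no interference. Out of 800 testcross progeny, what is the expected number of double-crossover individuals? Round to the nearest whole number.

13

Map distances give recombination frequencies of 0.160 and 0.100 for the two intervals.
With no interference, expected double-crossover frequency = 0.160 × 0.100 = 0.01600.
Expected number = 0.01600 × 800 = 12.80 ≈ 13.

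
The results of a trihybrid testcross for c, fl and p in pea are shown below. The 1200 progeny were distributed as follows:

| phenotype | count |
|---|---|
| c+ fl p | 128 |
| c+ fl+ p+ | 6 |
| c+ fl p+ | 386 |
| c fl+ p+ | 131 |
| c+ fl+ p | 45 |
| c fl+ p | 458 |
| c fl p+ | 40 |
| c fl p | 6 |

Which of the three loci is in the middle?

fl

The two most frequent reciprocal classes, c fl+ p and c+ fl p+, are the parental types, so the F1 was c fl+ p / c+ fl p+.
The two rarest classes, c fl p and c+ fl+ p+, are the double crossovers. Comparing them with the parentals, only the fl allele has switched, so fl is the middle locus and the order is p – fl – c.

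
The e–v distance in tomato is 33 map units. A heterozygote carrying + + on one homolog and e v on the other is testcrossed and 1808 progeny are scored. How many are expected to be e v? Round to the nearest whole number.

606

A map distance of 33 map units corresponds to a recombination frequency of 0.330.
The F1 is + + / e v, so e v is a parental gamete class with expected frequency (1 − r)/2 = 0.670/2 = 0.3350.
Expected number = 0.3350 × 1808 = 605.68 ≈ 606.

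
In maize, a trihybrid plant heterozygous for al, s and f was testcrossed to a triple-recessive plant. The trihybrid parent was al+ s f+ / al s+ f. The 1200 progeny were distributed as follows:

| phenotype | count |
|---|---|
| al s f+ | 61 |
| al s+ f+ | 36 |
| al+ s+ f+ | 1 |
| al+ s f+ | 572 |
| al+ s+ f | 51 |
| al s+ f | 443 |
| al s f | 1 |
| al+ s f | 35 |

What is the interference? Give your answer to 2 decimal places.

The two rarest classes, al+ s+ f+ and al s f, are the double crossovers. Comparing them with the parentals, only the s allele has switched, so s is the middle locus and the order is al – s – f.
al–s: (112 + 2)/1200 = 0.0950; s–f: (71 + 2)/1200 = 0.0608.
Expected DCO frequency = 0.0950 × 0.0608 ≈ 0.00578; observed = 2/1200 ≈ 0.00167.
Coefficient of coincidence = 0.00167/0.00578 ≈ 0.29; interference = 1 − 0.29 = 0.71.

0.71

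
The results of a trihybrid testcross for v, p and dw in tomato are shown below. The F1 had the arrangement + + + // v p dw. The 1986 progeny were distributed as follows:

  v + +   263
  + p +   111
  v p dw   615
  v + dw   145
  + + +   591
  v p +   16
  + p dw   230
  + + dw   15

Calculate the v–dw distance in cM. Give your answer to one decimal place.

The two rarest classes, + + dw and v p +, are the double crossovers. Comparing them with the parentals, only the dw allele has switched, so dw is the middle locus and the order is p – dw – v.
Crossovers in the dw–v interval produce the single-crossover classes v + + and + p dw (263 + 230 = 493) plus the double crossovers (31).
RF(dw–v) = (493 + 31) / 1986 = 524/1986 = 0.2638 → 26.4 cM.

26.4 cM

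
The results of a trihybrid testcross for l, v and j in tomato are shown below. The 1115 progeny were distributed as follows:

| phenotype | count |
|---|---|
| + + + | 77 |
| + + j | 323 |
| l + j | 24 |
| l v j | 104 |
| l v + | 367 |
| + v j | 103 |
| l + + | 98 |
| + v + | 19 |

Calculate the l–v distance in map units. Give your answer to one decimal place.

The two most frequent reciprocal classes, + + j and l v +, are the parental types, so the F1 was + + j / l v +.
The two rarest classes, l + j and + v +, are the double crossovers. Comparing them with the parentals, only the l allele has switched, so l is the middle locus and the order is v – l – j.
Crossovers in the v–l interval produce the single-crossover classes + v j and l + + (103 + 98 = 201) plus the double crossovers (43).
RF(v–l) = (201 + 43) / 1115 = 244/1115 = 0.2188 → 21.9 map units.

21.9 map units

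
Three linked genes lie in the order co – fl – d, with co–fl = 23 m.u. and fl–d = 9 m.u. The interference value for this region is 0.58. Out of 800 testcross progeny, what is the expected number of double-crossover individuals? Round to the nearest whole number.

Map distances give recombination frequencies of 0.230 and 0.090 for the two intervals.
With interference 0.58 (so coincidence = 0.42), expected double-crossover frequency = 0.230 × 0.090 × 0.42 = 0.00869.
Expected number = 0.00869 × 800 = 6.96 ≈ 7.

7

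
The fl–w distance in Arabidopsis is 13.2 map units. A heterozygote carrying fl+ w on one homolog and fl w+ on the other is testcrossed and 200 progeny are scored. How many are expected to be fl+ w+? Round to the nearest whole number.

13

A map distance of 13.2 map units corresponds to a recombination frequency of 0.132.
The F1 is fl+ w / fl w+, so fl+ w+ is a recombinant gamete class with expected frequency r/2 = 0.132/2 = 0.0660.
Expected number = 0.0660 × 200 = 13.20 ≈ 13.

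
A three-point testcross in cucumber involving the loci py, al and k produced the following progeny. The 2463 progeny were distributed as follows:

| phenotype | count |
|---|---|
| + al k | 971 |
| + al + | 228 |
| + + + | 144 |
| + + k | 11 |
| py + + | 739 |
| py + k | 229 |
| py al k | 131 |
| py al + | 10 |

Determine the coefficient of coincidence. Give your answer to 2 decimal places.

0.37

The two most frequent reciprocal classes, + al k and py + +, are the parental types, so the F1 was + al k / py + +.
The two rarest classes, + + k and py al +, are the double crossovers. Comparing them with the parentals, only the al allele has switched, so al is the middle locus and the order is k – al – py.
k–al: (457 + 21)/2463 = 0.1941; al–py: (275 + 21)/2463 = 0.1202.
Expected DCO frequency = 0.1941 × 0.1202 ≈ 0.02333; observed = 21/2463 ≈ 0.00853.
Coefficient of coincidence = 0.00853/0.02333 ≈ 0.37.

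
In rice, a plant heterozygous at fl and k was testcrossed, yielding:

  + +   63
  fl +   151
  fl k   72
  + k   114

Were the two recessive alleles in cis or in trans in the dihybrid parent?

trans

The two most frequent classes are + k (114) and fl + (151); these are the parental (non-recombinant) types.
So the F1 carried + k on one chromosome and fl + on the other — the recessive alleles are on opposite chromosomes (trans / repulsion).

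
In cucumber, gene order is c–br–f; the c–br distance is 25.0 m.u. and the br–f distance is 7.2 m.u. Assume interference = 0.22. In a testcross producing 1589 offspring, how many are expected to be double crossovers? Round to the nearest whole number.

Map distances give recombination frequencies of 0.250 and 0.072 for the two intervals.
With interference 0.22 (so coincidence = 0.78), expected double-crossover frequency = 0.250 × 0.072 × 0.78 = 0.01404.
Expected number = 0.01404 × 1589 = 22.31 ≈ 22.

22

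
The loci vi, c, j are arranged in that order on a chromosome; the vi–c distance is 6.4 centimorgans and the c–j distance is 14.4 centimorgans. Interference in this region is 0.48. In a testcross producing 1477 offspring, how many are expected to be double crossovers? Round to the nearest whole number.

Map distances give recombination frequencies of 0.064 and 0.144 for the two intervals.
With interference 0.48 (so coincidence = 0.52), expected double-crossover frequency = 0.064 × 0.144 × 0.52 = 0.00479.
Expected number = 0.00479 × 1477 = 7.08 ≈ 7.

7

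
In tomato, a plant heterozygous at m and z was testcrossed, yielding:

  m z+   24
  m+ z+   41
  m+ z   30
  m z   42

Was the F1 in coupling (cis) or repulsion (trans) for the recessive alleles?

The two most frequent classes are m+ z+ (41) and m z (42); these are the parental (non-recombinant) types.
So the F1 carried m+ z+ on one chromosome and m z on the other — the recessive alleles are on the same chromosome (cis / coupling).

cis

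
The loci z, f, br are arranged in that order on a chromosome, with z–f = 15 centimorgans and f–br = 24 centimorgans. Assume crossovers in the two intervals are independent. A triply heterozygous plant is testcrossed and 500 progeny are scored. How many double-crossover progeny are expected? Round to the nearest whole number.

18

Map distances give recombination frequencies of 0.150 and 0.240 for the two intervals.
With no interference, expected double-crossover frequency = 0.150 × 0.240 = 0.03600.
Expected number = 0.03600 × 500 = 18.00 ≈ 18.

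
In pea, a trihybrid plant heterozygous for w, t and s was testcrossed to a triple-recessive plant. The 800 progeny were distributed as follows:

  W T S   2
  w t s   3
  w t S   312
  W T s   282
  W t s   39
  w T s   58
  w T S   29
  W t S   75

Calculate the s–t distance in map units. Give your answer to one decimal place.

9.1 map units

The two most frequent reciprocal classes, W T s and w t S, are the parental types, so the F1 was W T s / w t S.
The two rarest classes, W T S and w t s, are the double crossovers. Comparing them with the parentals, only the s allele has switched, so s is the middle locus and the order is t – s – w.
Crossovers in the t–s interval produce the single-crossover classes W t s and w T S (39 + 29 = 68) plus the double crossovers (5).
RF(t–s) = (68 + 5) / 800 = 73/800 = 0.0912 → 9.1 map units.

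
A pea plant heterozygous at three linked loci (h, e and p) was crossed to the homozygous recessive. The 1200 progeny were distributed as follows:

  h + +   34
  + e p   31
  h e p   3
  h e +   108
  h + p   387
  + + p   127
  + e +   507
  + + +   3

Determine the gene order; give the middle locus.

e

The two most frequent reciprocal classes, h + p and + e +, are the parental types, so the F1 was h + p / + e +.
The two rarest classes, h e p and + + +, are the double crossovers. Comparing them with the parentals, only the e allele has switched, so e is the middle locus and the order is p – e – h.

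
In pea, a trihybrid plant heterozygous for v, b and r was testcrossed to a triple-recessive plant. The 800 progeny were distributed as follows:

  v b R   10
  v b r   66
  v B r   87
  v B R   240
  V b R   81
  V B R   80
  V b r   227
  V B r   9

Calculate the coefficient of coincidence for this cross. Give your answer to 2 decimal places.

The two most frequent reciprocal classes, V b r and v B R, are the parental types, so the F1 was V b r / v B R.
The two rarest classes, V B r and v b R, are the double crossovers. Comparing them with the parentals, only the b allele has switched, so b is the middle locus and the order is v – b – r.
v–b: (146 + 19)/800 = 0.2062; b–r: (168 + 19)/800 = 0.2338.
Expected DCO frequency = 0.2062 × 0.2338 ≈ 0.04821; observed = 19/800 ≈ 0.02375.
Coefficient of coincidence = 0.02375/0.04821 ≈ 0.49.

0.49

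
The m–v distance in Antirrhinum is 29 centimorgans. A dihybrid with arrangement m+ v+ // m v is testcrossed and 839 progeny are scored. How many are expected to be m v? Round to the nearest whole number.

A map distance of 29 centimorgans corresponds to a recombination frequency of 0.290.
The F1 is m+ v+ / m v, so m v is a parental gamete class with expected frequency (1 − r)/2 = 0.710/2 = 0.3550.
Expected number = 0.3550 × 839 = 297.84 ≈ 298.

298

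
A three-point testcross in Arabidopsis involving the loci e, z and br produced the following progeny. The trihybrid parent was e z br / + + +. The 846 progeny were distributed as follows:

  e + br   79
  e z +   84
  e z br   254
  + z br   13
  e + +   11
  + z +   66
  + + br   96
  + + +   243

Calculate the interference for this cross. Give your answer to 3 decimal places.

0.411

The two rarest classes, + z br and e + +, are the double crossovers. Comparing them with the parentals, only the e allele has switched, so e is the middle locus and the order is br – e – z.
br–e: (180 + 24)/846 = 0.2411; e–z: (145 + 24)/846 = 0.1998.
Expected DCO frequency = 0.2411 × 0.1998 ≈ 0.04817; observed = 24/846 ≈ 0.02837.
Coefficient of coincidence = 0.02837/0.04817 ≈ 0.589; interference = 1 − 0.589 = 0.411.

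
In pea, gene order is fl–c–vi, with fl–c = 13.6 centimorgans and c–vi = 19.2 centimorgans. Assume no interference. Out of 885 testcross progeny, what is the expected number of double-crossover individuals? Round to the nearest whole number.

Map distances give recombination frequencies of 0.136 and 0.192 for the two intervals.
With no interference, expected double-crossover frequency = 0.136 × 0.192 = 0.02611.
Expected number = 0.02611 × 885 = 23.11 ≈ 23.

23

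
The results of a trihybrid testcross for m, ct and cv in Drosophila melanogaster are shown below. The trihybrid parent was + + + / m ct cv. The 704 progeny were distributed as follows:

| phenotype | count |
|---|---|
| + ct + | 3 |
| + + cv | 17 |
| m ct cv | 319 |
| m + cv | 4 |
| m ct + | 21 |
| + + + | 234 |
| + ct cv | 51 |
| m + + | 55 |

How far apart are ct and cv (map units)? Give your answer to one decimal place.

The two rarest classes, + ct + and m + cv, are the double crossovers. Comparing them with the parentals, only the ct allele has switched, so ct is the middle locus and the order is m – ct – cv.
Crossovers in the ct–cv interval produce the single-crossover classes + + cv and m ct + (17 + 21 = 38) plus the double crossovers (7).
RF(ct–cv) = (38 + 7) / 704 = 45/704 = 0.0639 → 6.4 map units.

6.4 map units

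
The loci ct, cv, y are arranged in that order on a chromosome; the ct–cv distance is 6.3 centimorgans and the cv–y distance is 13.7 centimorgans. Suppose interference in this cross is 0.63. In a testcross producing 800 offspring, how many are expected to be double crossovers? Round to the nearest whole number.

3

Map distances give recombination frequencies of 0.063 and 0.137 for the two intervals.
With interference 0.63 (so coincidence = 0.37), expected double-crossover frequency = 0.063 × 0.137 × 0.37 = 0.00319.
Expected number = 0.00319 × 800 = 2.55 ≈ 3.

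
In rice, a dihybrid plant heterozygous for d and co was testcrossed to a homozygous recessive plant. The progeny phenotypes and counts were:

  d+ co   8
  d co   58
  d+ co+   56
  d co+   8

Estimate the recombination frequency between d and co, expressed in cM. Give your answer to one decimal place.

The two most frequent classes, d+ co+ (56) and d co (58), are the parental types, so the F1 was d+ co+ / d co.
The recombinant classes are d+ co and d co+: 8 + 8 = 16.
Recombination frequency = 16/130 = 0.1231 ≈ 12.3%, i.e. 12.3 cM.

12.3 cM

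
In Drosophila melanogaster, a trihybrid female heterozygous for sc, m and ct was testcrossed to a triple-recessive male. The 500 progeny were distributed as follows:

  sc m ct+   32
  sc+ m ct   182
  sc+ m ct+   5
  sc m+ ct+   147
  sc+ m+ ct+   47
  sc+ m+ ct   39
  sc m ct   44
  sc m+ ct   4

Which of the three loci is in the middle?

ct

The two most frequent reciprocal classes, sc+ m ct and sc m+ ct+, are the parental types, so the F1 was sc+ m ct / sc m+ ct+.
The two rarest classes, sc+ m ct+ and sc m+ ct, are the double crossovers. Comparing them with the parentals, only the ct allele has switched, so ct is the middle locus and the order is m – ct – sc.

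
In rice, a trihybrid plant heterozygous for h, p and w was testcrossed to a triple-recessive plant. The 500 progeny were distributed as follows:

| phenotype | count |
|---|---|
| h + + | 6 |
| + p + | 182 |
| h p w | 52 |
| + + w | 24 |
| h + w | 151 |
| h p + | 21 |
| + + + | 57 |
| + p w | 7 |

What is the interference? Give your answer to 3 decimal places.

0.081

The two most frequent reciprocal classes, + p + and h + w, are the parental types, so the F1 was + p + / h + w.
The two rarest classes, + p w and h + +, are the double crossovers. Comparing them with the parentals, only the w allele has switched, so w is the middle locus and the order is p – w – h.
p–w: (109 + 13)/500 = 0.2440; w–h: (45 + 13)/500 = 0.1160.
Expected DCO frequency = 0.2440 × 0.1160 ≈ 0.02830; observed = 13/500 ≈ 0.02600.
Coefficient of coincidence = 0.02600/0.02830 ≈ 0.919; interference = 1 − 0.919 = 0.081.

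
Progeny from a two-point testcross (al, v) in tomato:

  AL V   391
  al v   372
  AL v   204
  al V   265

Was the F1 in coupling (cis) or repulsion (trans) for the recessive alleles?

The two most frequent classes are AL V (391) and al v (372); these are the parental (non-recombinant) types.
So the F1 carried AL V on one chromosome and al v on the other — the recessive alleles are on the same chromosome (cis / coupling).

cis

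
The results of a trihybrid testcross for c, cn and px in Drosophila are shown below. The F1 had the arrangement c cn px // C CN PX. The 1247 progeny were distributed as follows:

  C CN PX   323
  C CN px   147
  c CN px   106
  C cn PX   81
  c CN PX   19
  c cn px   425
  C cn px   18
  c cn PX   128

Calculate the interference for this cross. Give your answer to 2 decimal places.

The two rarest classes, C cn px and c CN PX, are the double crossovers. Comparing them with the parentals, only the c allele has switched, so c is the middle locus and the order is px – c – cn.
px–c: (275 + 37)/1247 = 0.2502; c–cn: (187 + 37)/1247 = 0.1796.
Expected DCO frequency = 0.2502 × 0.1796 ≈ 0.04494; observed = 37/1247 ≈ 0.02967.
Coefficient of coincidence = 0.02967/0.04494 ≈ 0.66; interference = 1 − 0.66 = 0.34.

0.34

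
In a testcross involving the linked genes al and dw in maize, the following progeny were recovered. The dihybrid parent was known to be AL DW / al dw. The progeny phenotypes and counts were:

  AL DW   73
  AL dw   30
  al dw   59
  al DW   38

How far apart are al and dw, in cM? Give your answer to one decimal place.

34.0 cM

The recombinant classes are AL dw and al DW: 30 + 38 = 68.
Recombination frequency = 68/200 = 0.3400 ≈ 34.0%, i.e. 34.0 cM.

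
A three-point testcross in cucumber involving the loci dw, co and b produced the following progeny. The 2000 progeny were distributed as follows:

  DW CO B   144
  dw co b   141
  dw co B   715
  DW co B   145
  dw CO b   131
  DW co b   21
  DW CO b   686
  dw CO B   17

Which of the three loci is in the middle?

co

The two most frequent reciprocal classes, dw co B and DW CO b, are the parental types, so the F1 was dw co B / DW CO b.
The two rarest classes, dw CO B and DW co b, are the double crossovers. Comparing them with the parentals, only the co allele has switched, so co is the middle locus and the order is b – co – dw.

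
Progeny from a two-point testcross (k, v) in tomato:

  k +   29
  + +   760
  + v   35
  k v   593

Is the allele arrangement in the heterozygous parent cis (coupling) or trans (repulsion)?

cis

The two most frequent classes are + + (760) and k v (593); these are the parental (non-recombinant) types.
So the F1 carried + + on one chromosome and k v on the other — the recessive alleles are on the same chromosome (cis / coupling).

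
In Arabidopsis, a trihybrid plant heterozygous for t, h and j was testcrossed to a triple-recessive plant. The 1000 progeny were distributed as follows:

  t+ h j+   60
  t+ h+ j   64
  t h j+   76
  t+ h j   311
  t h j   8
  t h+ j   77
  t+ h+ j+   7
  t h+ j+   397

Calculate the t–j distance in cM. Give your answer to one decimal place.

The two most frequent reciprocal classes, t+ h j and t h+ j+, are the parental types, so the F1 was t+ h j / t h+ j+.
The two rarest classes, t h j and t+ h+ j+, are the double crossovers. Comparing them with the parentals, only the t allele has switched, so t is the middle locus and the order is h – t – j.
Crossovers in the t–j interval produce the single-crossover classes t+ h j+ and t h+ j (60 + 77 = 137) plus the double crossovers (15).
RF(t–j) = (137 + 15) / 1000 = 152/1000 = 0.1520 → 15.2 cM.

15.2 cM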